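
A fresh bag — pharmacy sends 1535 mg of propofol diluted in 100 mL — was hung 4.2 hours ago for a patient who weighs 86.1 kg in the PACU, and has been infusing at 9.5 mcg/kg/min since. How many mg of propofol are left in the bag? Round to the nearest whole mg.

Dose = 9.5 mcg/kg/min × 86.1 kg = 817.95 mcg/min
817.95 mcg/min × 60 min/hr = 49077 mcg/hr
Concentration = 1535 mg ÷ 100 mL = 15.35 mg/mL = 15350 mcg/mL
Rate = 49077 mcg/hr ÷ 15350 mcg/mL = 3.197199 mL/hr
Volume infused = 3.197199 mL/hr × 4.2 hr = 13.42823 mL
Volume remaining = 100 − 13.42823 = 86.57177 mL
Drug remaining = 86.57177 mL × 15350 mcg/mL = 1328877 mcg = 1328.877 mg

1329 mg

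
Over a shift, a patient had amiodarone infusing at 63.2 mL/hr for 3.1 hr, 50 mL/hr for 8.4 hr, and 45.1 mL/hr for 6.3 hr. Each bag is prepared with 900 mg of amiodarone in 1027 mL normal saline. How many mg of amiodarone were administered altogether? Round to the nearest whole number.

789 mg

Concentration = 900 mg ÷ 1027 mL = 0.8763389 mg/mL
Stage 1: 63.2 mL/hr × 3.1 hr = 195.92 mL → 195.92 mL × 0.8763389 mg/mL = 171.6923 mg
Stage 2: 50 mL/hr × 8.4 hr = 420 mL → 420 mL × 0.8763389 mg/mL = 368.0623 mg
Stage 3: 45.1 mL/hr × 6.3 hr = 284.13 mL → 284.13 mL × 0.8763389 mg/mL = 248.9942 mg
Total = 171.6923 + 368.0623 + 248.9942 = 788.7488 mg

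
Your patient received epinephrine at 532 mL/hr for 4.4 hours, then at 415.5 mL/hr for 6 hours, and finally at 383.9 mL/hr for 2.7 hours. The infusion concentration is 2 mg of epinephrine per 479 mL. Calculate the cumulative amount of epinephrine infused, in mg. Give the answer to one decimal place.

24.5 mg

Concentration = 2 mg ÷ 479 mL = 0.004175365 mg/mL
Stage 1: 532 mL/hr × 4.4 hr = 2340.8 mL → 2340.8 mL × 0.004175365 mg/mL = 9.773695 mg
Stage 2: 415.5 mL/hr × 6 hr = 2493 mL → 2493 mL × 0.004175365 mg/mL = 10.40919 mg
Stage 3: 383.9 mL/hr × 2.7 hr = 1036.53 mL → 1036.53 mL × 0.004175365 mg/mL = 4.327891 mg
Total = 9.773695 + 10.40919 + 4.327891 = 24.51077 mg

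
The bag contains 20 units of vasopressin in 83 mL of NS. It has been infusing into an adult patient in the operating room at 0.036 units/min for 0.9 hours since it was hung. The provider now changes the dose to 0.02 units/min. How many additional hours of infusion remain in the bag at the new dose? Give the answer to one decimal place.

15.0 hours

Initial rate:
0.036 units/min × 60 min/hr = 2.16 units/hr
Concentration = 20 units ÷ 83 mL = 0.2409639 units/mL
Rate = 2.16 units/hr ÷ 0.2409639 units/mL = 8.964 mL/hr
Volume infused so far = 8.964 mL/hr × 0.9 hr = 8.0676 mL
Volume remaining = 83 − 8.0676 = 74.9324 mL
New rate:
0.02 units/min × 60 min/hr = 1.2 units/hr
Rate = 1.2 units/hr ÷ 0.2409639 units/mL = 4.98 mL/hr
Time remaining = 74.9324 mL ÷ 4.98 mL/hr = 15.04667 hr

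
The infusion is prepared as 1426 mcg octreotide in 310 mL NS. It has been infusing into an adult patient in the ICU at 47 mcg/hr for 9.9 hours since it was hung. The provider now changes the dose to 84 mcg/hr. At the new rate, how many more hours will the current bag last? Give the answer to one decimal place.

11.4 hours

Initial rate:
Concentration = 1426 mcg ÷ 310 mL = 4.6 mcg/mL
Rate = 47 mcg/hr ÷ 4.6 mcg/mL = 10.21739 mL/hr
Volume infused so far = 10.21739 mL/hr × 9.9 hr = 101.1522 mL
Volume remaining = 310 − 101.1522 = 208.8478 mL
New rate:
Rate = 84 mcg/hr ÷ 4.6 mcg/mL = 18.26087 mL/hr
Time remaining = 208.8478 mL ÷ 18.26087 mL/hr = 11.4369 hr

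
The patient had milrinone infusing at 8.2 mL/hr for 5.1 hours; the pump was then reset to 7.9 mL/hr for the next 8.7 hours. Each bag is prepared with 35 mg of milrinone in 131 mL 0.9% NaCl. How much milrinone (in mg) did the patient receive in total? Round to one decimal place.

29.5 mg

Concentration = 35 mg ÷ 131 mL = 0.2671756 mg/mL
Stage 1: 8.2 mL/hr × 5.1 hr = 41.82 mL → 41.82 mL × 0.2671756 mg/mL = 11.17328 mg
Stage 2: 7.9 mL/hr × 8.7 hr = 68.73 mL → 68.73 mL × 0.2671756 mg/mL = 18.36298 mg
Total = 11.17328 + 18.36298 = 29.53626 mg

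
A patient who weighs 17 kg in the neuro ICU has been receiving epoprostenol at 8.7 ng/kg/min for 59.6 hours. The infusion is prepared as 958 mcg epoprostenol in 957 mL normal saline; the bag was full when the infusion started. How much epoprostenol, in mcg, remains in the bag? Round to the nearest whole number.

429 mcg

Dose = 8.7 ng/kg/min × 17 kg = 147.9 ng/min
147.9 ng/min × 60 min/hr = 8874 ng/hr
Concentration = 958 mcg ÷ 957 mL = 1.001045 mcg/mL = 1001.045 ng/mL
Rate = 8874 ng/hr ÷ 1001.045 ng/mL = 8.864737 mL/hr
Volume infused = 8.864737 mL/hr × 59.6 hr = 528.3383 mL
Volume remaining = 957 − 528.3383 = 428.6617 mL
Drug remaining = 428.6617 mL × 1001.045 ng/mL = 429109.6 ng = 429.1096 mcg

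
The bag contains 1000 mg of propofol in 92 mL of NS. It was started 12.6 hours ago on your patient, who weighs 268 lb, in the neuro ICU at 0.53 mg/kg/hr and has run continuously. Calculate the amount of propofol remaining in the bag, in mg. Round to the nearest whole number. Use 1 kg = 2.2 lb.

186 mg

Weight = 268 lb ÷ 2.2 lb/kg = 121.8182 kg
Dose = 0.53 mg/kg/hr × 121.8182 kg = 64.56364 mg/hr
Concentration = 1000 mg ÷ 92 mL = 10.86957 mg/mL
Rate = 64.56364 mg/hr ÷ 10.86957 mg/mL = 5.939855 mL/hr
Volume infused = 5.939855 mL/hr × 12.6 hr = 74.84217 mL
Volume remaining = 92 − 74.84217 = 17.15783 mL
Drug remaining = 17.15783 mL × 10.86957 mg/mL = 186.4982 mg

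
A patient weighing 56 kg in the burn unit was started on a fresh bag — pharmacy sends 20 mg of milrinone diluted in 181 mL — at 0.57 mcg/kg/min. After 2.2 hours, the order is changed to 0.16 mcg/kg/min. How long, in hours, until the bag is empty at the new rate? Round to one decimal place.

Initial rate:
Dose = 0.57 mcg/kg/min × 56 kg = 31.92 mcg/min
31.92 mcg/min × 60 min/hr = 1915.2 mcg/hr
Concentration = 20 mg ÷ 181 mL = 0.1104972 mg/mL = 110.4972 mcg/mL
Rate = 1915.2 mcg/hr ÷ 110.4972 mcg/mL = 17.33256 mL/hr
Volume infused so far = 17.33256 mL/hr × 2.2 hr = 38.13163 mL
Volume remaining = 181 − 38.13163 = 142.8684 mL
New rate:
Dose = 0.16 mcg/kg/min × 56 kg = 8.96 mcg/min
8.96 mcg/min × 60 min/hr = 537.6 mcg/hr
Rate = 537.6 mcg/hr ÷ 110.4972 mcg/mL = 4.86528 mL/hr
Time remaining = 142.8684 mL ÷ 4.86528 mL/hr = 29.36488 hr

29.4 hours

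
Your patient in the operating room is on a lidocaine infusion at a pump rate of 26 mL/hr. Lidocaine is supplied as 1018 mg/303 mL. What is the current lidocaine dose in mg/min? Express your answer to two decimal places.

Concentration = 1018 mg ÷ 303 mL = 3.359736 mg/mL
Drug rate = 26 mL/hr × 3.359736 mg/mL = 87.35314 mg/hr
87.35314 mg/hr ÷ 60 min/hr = 1.455886 mg/min

1.46 mg/min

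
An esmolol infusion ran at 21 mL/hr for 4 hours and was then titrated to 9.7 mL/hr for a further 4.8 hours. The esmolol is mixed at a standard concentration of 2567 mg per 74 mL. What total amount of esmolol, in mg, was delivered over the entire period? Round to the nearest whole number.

Concentration = 2567 mg ÷ 74 mL = 34.68919 mg/mL
Stage 1: 21 mL/hr × 4 hr = 84 mL → 84 mL × 34.68919 mg/mL = 2913.892 mg
Stage 2: 9.7 mL/hr × 4.8 hr = 46.56 mL → 46.56 mL × 34.68919 mg/mL = 1615.129 mg
Total = 2913.892 + 1615.129 = 4529.021 mg

4529 mg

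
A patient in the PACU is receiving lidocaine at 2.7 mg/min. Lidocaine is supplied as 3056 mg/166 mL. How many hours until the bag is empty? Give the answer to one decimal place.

2.7 mg/min × 60 min/hr = 162 mg/hr
Concentration = 3056 mg ÷ 166 mL = 18.40964 mg/mL
Rate = 162 mg/hr ÷ 18.40964 mg/mL = 8.799738 mL/hr
Duration = 166 mL ÷ 8.799738 mL/hr = 18.8642 hr

18.9 hours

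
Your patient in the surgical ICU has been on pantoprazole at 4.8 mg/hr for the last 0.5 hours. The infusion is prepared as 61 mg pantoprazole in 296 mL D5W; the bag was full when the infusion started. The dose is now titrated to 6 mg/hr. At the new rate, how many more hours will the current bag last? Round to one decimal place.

9.8 hours

Initial rate:
Concentration = 61 mg ÷ 296 mL = 0.2060811 mg/mL
Rate = 4.8 mg/hr ÷ 0.2060811 mg/mL = 23.2918 mL/hr
Volume infused so far = 23.2918 mL/hr × 0.5 hr = 11.6459 mL
Volume remaining = 296 − 11.6459 = 284.3541 mL
New rate:
Rate = 6 mg/hr ÷ 0.2060811 mg/mL = 29.11475 mL/hr
Time remaining = 284.3541 mL ÷ 29.11475 mL/hr = 9.766667 hr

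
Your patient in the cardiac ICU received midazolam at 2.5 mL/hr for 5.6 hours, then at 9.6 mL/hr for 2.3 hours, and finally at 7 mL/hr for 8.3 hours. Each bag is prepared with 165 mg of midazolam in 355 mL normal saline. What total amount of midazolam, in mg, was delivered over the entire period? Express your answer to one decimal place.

Concentration = 165 mg ÷ 355 mL = 0.4647887 mg/mL
Stage 1: 2.5 mL/hr × 5.6 hr = 14 mL → 14 mL × 0.4647887 mg/mL = 6.507042 mg
Stage 2: 9.6 mL/hr × 2.3 hr = 22.08 mL → 22.08 mL × 0.4647887 mg/mL = 10.26254 mg
Stage 3: 7 mL/hr × 8.3 hr = 58.1 mL → 58.1 mL × 0.4647887 mg/mL = 27.00423 mg
Total = 6.507042 + 10.26254 + 27.00423 = 43.7738 mg

43.8 mg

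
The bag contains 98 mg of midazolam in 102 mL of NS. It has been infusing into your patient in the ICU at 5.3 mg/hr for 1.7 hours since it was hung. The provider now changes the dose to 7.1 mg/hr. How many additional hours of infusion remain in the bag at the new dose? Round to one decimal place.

Initial rate:
Concentration = 98 mg ÷ 102 mL = 0.9607843 mg/mL
Rate = 5.3 mg/hr ÷ 0.9607843 mg/mL = 5.516327 mL/hr
Volume infused so far = 5.516327 mL/hr × 1.7 hr = 9.377755 mL
Volume remaining = 102 − 9.377755 = 92.62224 mL
New rate:
Rate = 7.1 mg/hr ÷ 0.9607843 mg/mL = 7.389796 mL/hr
Time remaining = 92.62224 mL ÷ 7.389796 mL/hr = 12.5338 hr

12.5 hours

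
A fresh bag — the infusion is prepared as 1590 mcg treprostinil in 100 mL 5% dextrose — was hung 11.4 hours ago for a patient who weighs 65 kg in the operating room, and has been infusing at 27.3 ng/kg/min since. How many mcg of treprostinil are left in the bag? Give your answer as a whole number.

Dose = 27.3 ng/kg/min × 65 kg = 1774.5 ng/min
1774.5 ng/min × 60 min/hr = 106470 ng/hr
Concentration = 1590 mcg ÷ 100 mL = 15.9 mcg/mL = 15900 ng/mL
Rate = 106470 ng/hr ÷ 15900 ng/mL = 6.696226 mL/hr
Volume infused = 6.696226 mL/hr × 11.4 hr = 76.33698 mL
Volume remaining = 100 − 76.33698 = 23.66302 mL
Drug remaining = 23.66302 mL × 15900 ng/mL = 376242 ng = 376.242 mcg

376 mcg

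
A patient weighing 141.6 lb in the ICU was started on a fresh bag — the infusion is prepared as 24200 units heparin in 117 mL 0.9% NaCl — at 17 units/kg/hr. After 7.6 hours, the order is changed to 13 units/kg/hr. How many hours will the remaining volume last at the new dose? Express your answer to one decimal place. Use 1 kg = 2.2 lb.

Initial rate:
Weight = 141.6 lb ÷ 2.2 lb/kg = 64.36364 kg
Dose = 17 units/kg/hr × 64.36364 kg = 1094.182 units/hr
Concentration = 24200 units ÷ 117 mL = 206.8376 units/mL
Rate = 1094.182 units/hr ÷ 206.8376 units/mL = 5.290053 mL/hr
Volume infused so far = 5.290053 mL/hr × 7.6 hr = 40.2044 mL
Volume remaining = 117 − 40.2044 = 76.7956 mL
New rate:
Dose = 13 units/kg/hr × 64.36364 kg = 836.7273 units/hr
Rate = 836.7273 units/hr ÷ 206.8376 units/mL = 4.045334 mL/hr
Time remaining = 76.7956 mL ÷ 4.045334 mL/hr = 18.98375 hr

19.0 hours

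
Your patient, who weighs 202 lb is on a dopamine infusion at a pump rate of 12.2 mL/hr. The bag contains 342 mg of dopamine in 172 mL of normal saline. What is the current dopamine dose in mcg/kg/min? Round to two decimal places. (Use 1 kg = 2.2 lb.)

4.40 mcg/kg/min

Weight = 202 lb ÷ 2.2 lb/kg = 91.81818 kg
Concentration = 342 mg ÷ 172 mL = 1.988372 mg/mL = 1988.372 mcg/mL
Drug rate = 12.2 mL/hr × 1988.372 mcg/mL = 24258.14 mcg/hr
24258.14 mcg/hr ÷ 60 min/hr = 404.3023 mcg/min
404.3023 mcg/min ÷ 91.81818 kg = 4.403293 mcg/kg/min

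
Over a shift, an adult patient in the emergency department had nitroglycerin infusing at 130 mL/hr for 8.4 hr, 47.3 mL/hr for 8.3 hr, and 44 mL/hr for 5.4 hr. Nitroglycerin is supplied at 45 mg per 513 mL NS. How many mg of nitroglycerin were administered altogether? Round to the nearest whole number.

Concentration = 45 mg ÷ 513 mL = 0.0877193 mg/mL
Stage 1: 130 mL/hr × 8.4 hr = 1092 mL → 1092 mL × 0.0877193 mg/mL = 95.78947 mg
Stage 2: 47.3 mL/hr × 8.3 hr = 392.59 mL → 392.59 mL × 0.0877193 mg/mL = 34.43772 mg
Stage 3: 44 mL/hr × 5.4 hr = 237.6 mL → 237.6 mL × 0.0877193 mg/mL = 20.84211 mg
Total = 95.78947 + 34.43772 + 20.84211 = 151.0693 mg

151 mg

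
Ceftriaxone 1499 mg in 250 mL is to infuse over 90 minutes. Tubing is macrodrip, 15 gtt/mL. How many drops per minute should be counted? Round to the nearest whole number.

250 mL ÷ (90 min) = 2.777778 mL/min
2.777778 mL/min × 15 gtt/mL = 41.66667 gtt/min

42 gtt/min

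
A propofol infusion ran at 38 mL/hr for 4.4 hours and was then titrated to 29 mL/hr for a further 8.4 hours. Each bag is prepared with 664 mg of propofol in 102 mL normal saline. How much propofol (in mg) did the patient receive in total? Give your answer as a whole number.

2674 mg

Concentration = 664 mg ÷ 102 mL = 6.509804 mg/mL
Stage 1: 38 mL/hr × 4.4 hr = 167.2 mL → 167.2 mL × 6.509804 mg/mL = 1088.439 mg
Stage 2: 29 mL/hr × 8.4 hr = 243.6 mL → 243.6 mL × 6.509804 mg/mL = 1585.788 mg
Total = 1088.439 + 1585.788 = 2674.227 mg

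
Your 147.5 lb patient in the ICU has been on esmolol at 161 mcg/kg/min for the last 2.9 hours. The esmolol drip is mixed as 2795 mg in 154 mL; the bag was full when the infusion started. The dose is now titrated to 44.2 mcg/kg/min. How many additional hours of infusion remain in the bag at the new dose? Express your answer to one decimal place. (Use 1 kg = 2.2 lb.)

5.2 hours

Initial rate:
Weight = 147.5 lb ÷ 2.2 lb/kg = 67.04545 kg
Dose = 161 mcg/kg/min × 67.04545 kg = 10794.32 mcg/min
10794.32 mcg/min × 60 min/hr = 647659.1 mcg/hr
Concentration = 2795 mg ÷ 154 mL = 18.14935 mg/mL = 18149.35 mcg/mL
Rate = 647659.1 mcg/hr ÷ 18149.35 mcg/mL = 35.68497 mL/hr
Volume infused so far = 35.68497 mL/hr × 2.9 hr = 103.4864 mL
Volume remaining = 154 − 103.4864 = 50.51358 mL
New rate:
Dose = 44.2 mcg/kg/min × 67.04545 kg = 2963.409 mcg/min
2963.409 mcg/min × 60 min/hr = 177804.5 mcg/hr
Rate = 177804.5 mcg/hr ÷ 18149.35 mcg/mL = 9.796744 mL/hr
Time remaining = 50.51358 mL ÷ 9.796744 mL/hr = 5.15616 hr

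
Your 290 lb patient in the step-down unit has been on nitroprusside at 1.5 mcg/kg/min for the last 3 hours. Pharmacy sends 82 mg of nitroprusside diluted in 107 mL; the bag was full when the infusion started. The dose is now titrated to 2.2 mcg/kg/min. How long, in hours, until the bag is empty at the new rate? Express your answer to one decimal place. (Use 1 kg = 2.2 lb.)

Initial rate:
Weight = 290 lb ÷ 2.2 lb/kg = 131.8182 kg
Dose = 1.5 mcg/kg/min × 131.8182 kg = 197.7273 mcg/min
197.7273 mcg/min × 60 min/hr = 11863.64 mcg/hr
Concentration = 82 mg ÷ 107 mL = 0.7663551 mg/mL = 766.3551 mcg/mL
Rate = 11863.64 mcg/hr ÷ 766.3551 mcg/mL = 15.4806 mL/hr
Volume infused so far = 15.4806 mL/hr × 3 hr = 46.4418 mL
Volume remaining = 107 − 46.4418 = 60.5582 mL
New rate:
Dose = 2.2 mcg/kg/min × 131.8182 kg = 290 mcg/min
290 mcg/min × 60 min/hr = 17400 mcg/hr
Rate = 17400 mcg/hr ÷ 766.3551 mcg/mL = 22.70488 mL/hr
Time remaining = 60.5582 mL ÷ 22.70488 mL/hr = 2.667189 hr

2.7 hours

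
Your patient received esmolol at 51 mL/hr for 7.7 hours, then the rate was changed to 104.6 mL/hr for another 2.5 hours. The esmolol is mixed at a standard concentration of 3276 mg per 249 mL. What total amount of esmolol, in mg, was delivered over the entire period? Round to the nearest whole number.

8607 mg

Concentration = 3276 mg ÷ 249 mL = 13.15663 mg/mL
Stage 1: 51 mL/hr × 7.7 hr = 392.7 mL → 392.7 mL × 13.15663 mg/mL = 5166.607 mg
Stage 2: 104.6 mL/hr × 2.5 hr = 261.5 mL → 261.5 mL × 13.15663 mg/mL = 3440.458 mg
Total = 5166.607 + 3440.458 = 8607.065 mg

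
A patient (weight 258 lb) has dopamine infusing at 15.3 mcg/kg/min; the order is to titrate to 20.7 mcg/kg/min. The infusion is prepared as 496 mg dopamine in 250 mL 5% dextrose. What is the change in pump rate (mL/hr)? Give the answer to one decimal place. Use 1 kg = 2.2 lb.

At the current dose:
Weight = 258 lb ÷ 2.2 lb/kg = 117.2727 kg
Dose = 15.3 mcg/kg/min × 117.2727 kg = 1794.273 mcg/min
1794.273 mcg/min × 60 min/hr = 107656.4 mcg/hr
Concentration = 496 mg ÷ 250 mL = 1.984 mg/mL = 1984 mcg/mL
Rate = 107656.4 mcg/hr ÷ 1984 mcg/mL = 54.26228 mL/hr
At the new dose:
Dose = 20.7 mcg/kg/min × 117.2727 kg = 2427.545 mcg/min
2427.545 mcg/min × 60 min/hr = 145652.7 mcg/hr
Rate = 145652.7 mcg/hr ÷ 1984 mcg/mL = 73.41367 mL/hr
Change = 73.41367 − 54.26228 = 19.15139 mL/hr → 19.15139 mL/hr increase

19.2 mL/hr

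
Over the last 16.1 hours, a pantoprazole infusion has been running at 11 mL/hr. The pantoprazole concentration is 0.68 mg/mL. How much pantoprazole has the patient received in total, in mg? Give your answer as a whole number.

120 mg

Drug rate = 11 mL/hr × 0.68 mg/mL = 7.48 mg/hr
Total = 7.48 mg/hr × 16.1 hr = 120.428 mg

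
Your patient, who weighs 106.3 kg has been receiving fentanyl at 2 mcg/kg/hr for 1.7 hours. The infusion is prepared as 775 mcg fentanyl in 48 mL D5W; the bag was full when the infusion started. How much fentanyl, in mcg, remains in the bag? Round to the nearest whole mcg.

Dose = 2 mcg/kg/hr × 106.3 kg = 212.6 mcg/hr
Concentration = 775 mcg ÷ 48 mL = 16.14583 mcg/mL
Rate = 212.6 mcg/hr ÷ 16.14583 mcg/mL = 13.16748 mL/hr
Volume infused = 13.16748 mL/hr × 1.7 hr = 22.38472 mL
Volume remaining = 48 − 22.38472 = 25.61528 mL
Drug remaining = 25.61528 mL × 16.14583 mcg/mL = 413.58 mcg

414 mcg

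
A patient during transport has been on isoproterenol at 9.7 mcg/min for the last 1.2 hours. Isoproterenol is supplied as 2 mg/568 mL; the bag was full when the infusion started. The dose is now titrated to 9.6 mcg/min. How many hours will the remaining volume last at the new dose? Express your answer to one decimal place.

Initial rate:
9.7 mcg/min × 60 min/hr = 582 mcg/hr
Concentration = 2 mg ÷ 568 mL = 0.003521127 mg/mL = 3.521127 mcg/mL
Rate = 582 mcg/hr ÷ 3.521127 mcg/mL = 165.288 mL/hr
Volume infused so far = 165.288 mL/hr × 1.2 hr = 198.3456 mL
Volume remaining = 568 − 198.3456 = 369.6544 mL
New rate:
9.6 mcg/min × 60 min/hr = 576 mcg/hr
Rate = 576 mcg/hr ÷ 3.521127 mcg/mL = 163.584 mL/hr
Time remaining = 369.6544 mL ÷ 163.584 mL/hr = 2.259722 hr

2.3 hours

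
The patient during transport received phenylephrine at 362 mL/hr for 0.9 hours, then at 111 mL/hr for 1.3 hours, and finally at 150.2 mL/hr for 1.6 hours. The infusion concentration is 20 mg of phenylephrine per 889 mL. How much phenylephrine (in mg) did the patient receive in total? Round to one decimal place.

16.0 mg

Concentration = 20 mg ÷ 889 mL = 0.02249719 mg/mL
Stage 1: 362 mL/hr × 0.9 hr = 325.8 mL → 325.8 mL × 0.02249719 mg/mL = 7.329584 mg
Stage 2: 111 mL/hr × 1.3 hr = 144.3 mL → 144.3 mL × 0.02249719 mg/mL = 3.246344 mg
Stage 3: 150.2 mL/hr × 1.6 hr = 240.32 mL → 240.32 mL × 0.02249719 mg/mL = 5.406524 mg
Total = 7.329584 + 3.246344 + 5.406524 = 15.98245 mg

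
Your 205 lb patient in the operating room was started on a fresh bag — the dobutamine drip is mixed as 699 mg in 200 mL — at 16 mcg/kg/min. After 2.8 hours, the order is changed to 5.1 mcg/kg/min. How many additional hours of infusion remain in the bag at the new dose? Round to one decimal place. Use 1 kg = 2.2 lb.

15.7 hours

Initial rate:
Weight = 205 lb ÷ 2.2 lb/kg = 93.18182 kg
Dose = 16 mcg/kg/min × 93.18182 kg = 1490.909 mcg/min
1490.909 mcg/min × 60 min/hr = 89454.55 mcg/hr
Concentration = 699 mg ÷ 200 mL = 3.495 mg/mL = 3495 mcg/mL
Rate = 89454.55 mcg/hr ÷ 3495 mcg/mL = 25.59501 mL/hr
Volume infused so far = 25.59501 mL/hr × 2.8 hr = 71.66602 mL
Volume remaining = 200 − 71.66602 = 128.334 mL
New rate:
Dose = 5.1 mcg/kg/min × 93.18182 kg = 475.2273 mcg/min
475.2273 mcg/min × 60 min/hr = 28513.64 mcg/hr
Rate = 28513.64 mcg/hr ÷ 3495 mcg/mL = 8.158408 mL/hr
Time remaining = 128.334 mL ÷ 8.158408 mL/hr = 15.73027 hr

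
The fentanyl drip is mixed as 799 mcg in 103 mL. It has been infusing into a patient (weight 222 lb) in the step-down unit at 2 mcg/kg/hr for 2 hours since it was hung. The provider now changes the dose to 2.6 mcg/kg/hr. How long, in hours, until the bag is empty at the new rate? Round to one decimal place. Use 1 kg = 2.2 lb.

1.5 hours

Initial rate:
Weight = 222 lb ÷ 2.2 lb/kg = 100.9091 kg
Dose = 2 mcg/kg/hr × 100.9091 kg = 201.8182 mcg/hr
Concentration = 799 mcg ÷ 103 mL = 7.757282 mcg/mL
Rate = 201.8182 mcg/hr ÷ 7.757282 mcg/mL = 26.01661 mL/hr
Volume infused so far = 26.01661 mL/hr × 2 hr = 52.03322 mL
Volume remaining = 103 − 52.03322 = 50.96678 mL
New rate:
Dose = 2.6 mcg/kg/hr × 100.9091 kg = 262.3636 mcg/hr
Rate = 262.3636 mcg/hr ÷ 7.757282 mcg/mL = 33.8216 mL/hr
Time remaining = 50.96678 mL ÷ 33.8216 mL/hr = 1.50693 hr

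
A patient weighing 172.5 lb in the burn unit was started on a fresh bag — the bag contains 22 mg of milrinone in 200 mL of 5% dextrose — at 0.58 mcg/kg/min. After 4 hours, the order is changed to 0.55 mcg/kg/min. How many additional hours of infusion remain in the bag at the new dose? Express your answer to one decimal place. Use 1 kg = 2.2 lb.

4.3 hours

Initial rate:
Weight = 172.5 lb ÷ 2.2 lb/kg = 78.40909 kg
Dose = 0.58 mcg/kg/min × 78.40909 kg = 45.47727 mcg/min
45.47727 mcg/min × 60 min/hr = 2728.636 mcg/hr
Concentration = 22 mg ÷ 200 mL = 0.11 mg/mL = 110 mcg/mL
Rate = 2728.636 mcg/hr ÷ 110 mcg/mL = 24.80579 mL/hr
Volume infused so far = 24.80579 mL/hr × 4 hr = 99.22314 mL
Volume remaining = 200 − 99.22314 = 100.7769 mL
New rate:
Dose = 0.55 mcg/kg/min × 78.40909 kg = 43.125 mcg/min
43.125 mcg/min × 60 min/hr = 2587.5 mcg/hr
Rate = 2587.5 mcg/hr ÷ 110 mcg/mL = 23.52273 mL/hr
Time remaining = 100.7769 mL ÷ 23.52273 mL/hr = 4.284234 hr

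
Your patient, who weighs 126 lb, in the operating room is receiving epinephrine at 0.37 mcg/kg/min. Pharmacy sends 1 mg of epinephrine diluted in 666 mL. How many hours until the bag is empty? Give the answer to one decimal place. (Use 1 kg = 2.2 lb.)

0.8 hours

Weight = 126 lb ÷ 2.2 lb/kg = 57.27273 kg
Dose = 0.37 mcg/kg/min × 57.27273 kg = 21.19091 mcg/min
21.19091 mcg/min × 60 min/hr = 1271.455 mcg/hr
Concentration = 1 mg ÷ 666 mL = 0.001501502 mg/mL = 1.501502 mcg/mL
Rate = 1271.455 mcg/hr ÷ 1.501502 mcg/mL = 846.7887 mL/hr
Duration = 666 mL ÷ 846.7887 mL/hr = 0.7865008 hr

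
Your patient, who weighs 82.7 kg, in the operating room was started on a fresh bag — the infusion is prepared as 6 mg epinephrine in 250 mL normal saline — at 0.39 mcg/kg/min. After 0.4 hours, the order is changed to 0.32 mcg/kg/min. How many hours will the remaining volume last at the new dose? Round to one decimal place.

3.3 hours

Initial rate:
Dose = 0.39 mcg/kg/min × 82.7 kg = 32.253 mcg/min
32.253 mcg/min × 60 min/hr = 1935.18 mcg/hr
Concentration = 6 mg ÷ 250 mL = 0.024 mg/mL = 24 mcg/mL
Rate = 1935.18 mcg/hr ÷ 24 mcg/mL = 80.6325 mL/hr
Volume infused so far = 80.6325 mL/hr × 0.4 hr = 32.253 mL
Volume remaining = 250 − 32.253 = 217.747 mL
New rate:
Dose = 0.32 mcg/kg/min × 82.7 kg = 26.464 mcg/min
26.464 mcg/min × 60 min/hr = 1587.84 mcg/hr
Rate = 1587.84 mcg/hr ÷ 24 mcg/mL = 66.16 mL/hr
Time remaining = 217.747 mL ÷ 66.16 mL/hr = 3.291218 hr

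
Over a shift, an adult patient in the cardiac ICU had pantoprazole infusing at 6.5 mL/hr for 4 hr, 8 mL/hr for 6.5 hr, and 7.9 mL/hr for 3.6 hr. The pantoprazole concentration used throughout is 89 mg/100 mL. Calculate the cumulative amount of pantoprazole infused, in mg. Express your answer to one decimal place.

94.7 mg

Concentration = 89 mg ÷ 100 mL = 0.89 mg/mL
Stage 1: 6.5 mL/hr × 4 hr = 26 mL → 26 mL × 0.89 mg/mL = 23.14 mg
Stage 2: 8 mL/hr × 6.5 hr = 52 mL → 52 mL × 0.89 mg/mL = 46.28 mg
Stage 3: 7.9 mL/hr × 3.6 hr = 28.44 mL → 28.44 mL × 0.89 mg/mL = 25.3116 mg
Total = 23.14 + 46.28 + 25.3116 = 94.7316 mg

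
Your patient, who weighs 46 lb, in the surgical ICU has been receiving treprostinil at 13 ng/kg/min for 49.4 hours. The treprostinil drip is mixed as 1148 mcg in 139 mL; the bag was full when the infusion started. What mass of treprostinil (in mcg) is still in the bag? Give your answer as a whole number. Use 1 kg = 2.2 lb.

Weight = 46 lb ÷ 2.2 lb/kg = 20.90909 kg
Dose = 13 ng/kg/min × 20.90909 kg = 271.8182 ng/min
271.8182 ng/min × 60 min/hr = 16309.09 ng/hr
Concentration = 1148 mcg ÷ 139 mL = 8.258993 mcg/mL = 8258.993 ng/mL
Rate = 16309.09 ng/hr ÷ 8258.993 ng/mL = 1.974707 mL/hr
Volume infused = 1.974707 mL/hr × 49.4 hr = 97.55053 mL
Volume remaining = 139 − 97.55053 = 41.44947 mL
Drug remaining = 41.44947 mL × 8258.993 ng/mL = 342330.9 ng = 342.3309 mcg

342 mcg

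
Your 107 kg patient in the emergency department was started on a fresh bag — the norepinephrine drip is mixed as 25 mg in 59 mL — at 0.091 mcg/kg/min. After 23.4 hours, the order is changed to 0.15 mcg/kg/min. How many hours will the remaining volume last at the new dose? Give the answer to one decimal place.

Initial rate:
Dose = 0.091 mcg/kg/min × 107 kg = 9.737 mcg/min
9.737 mcg/min × 60 min/hr = 584.22 mcg/hr
Concentration = 25 mg ÷ 59 mL = 0.4237288 mg/mL = 423.7288 mcg/mL
Rate = 584.22 mcg/hr ÷ 423.7288 mcg/mL = 1.378759 mL/hr
Volume infused so far = 1.378759 mL/hr × 23.4 hr = 32.26297 mL
Volume remaining = 59 − 32.26297 = 26.73703 mL
New rate:
Dose = 0.15 mcg/kg/min × 107 kg = 16.05 mcg/min
16.05 mcg/min × 60 min/hr = 963 mcg/hr
Rate = 963 mcg/hr ÷ 423.7288 mcg/mL = 2.27268 mL/hr
Time remaining = 26.73703 mL ÷ 2.27268 mL/hr = 11.76454 hr

11.8 hours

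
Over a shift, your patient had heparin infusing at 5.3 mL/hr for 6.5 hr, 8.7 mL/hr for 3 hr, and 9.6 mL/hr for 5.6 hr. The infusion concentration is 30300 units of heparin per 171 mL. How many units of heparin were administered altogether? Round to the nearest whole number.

20255 units

Concentration = 30300 units ÷ 171 mL = 177.193 units/mL
Stage 1: 5.3 mL/hr × 6.5 hr = 34.45 mL → 34.45 mL × 177.193 units/mL = 6104.298 units
Stage 2: 8.7 mL/hr × 3 hr = 26.1 mL → 26.1 mL × 177.193 units/mL = 4624.737 units
Stage 3: 9.6 mL/hr × 5.6 hr = 53.76 mL → 53.76 mL × 177.193 units/mL = 9525.895 units
Total = 6104.298 + 4624.737 + 9525.895 = 20254.93 units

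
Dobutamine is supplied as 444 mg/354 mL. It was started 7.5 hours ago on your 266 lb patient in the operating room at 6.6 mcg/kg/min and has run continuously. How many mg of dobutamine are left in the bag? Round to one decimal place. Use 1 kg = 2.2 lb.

84.9 mg

Weight = 266 lb ÷ 2.2 lb/kg = 120.9091 kg
Dose = 6.6 mcg/kg/min × 120.9091 kg = 798 mcg/min
798 mcg/min × 60 min/hr = 47880 mcg/hr
Concentration = 444 mg ÷ 354 mL = 1.254237 mg/mL = 1254.237 mcg/mL
Rate = 47880 mcg/hr ÷ 1254.237 mcg/mL = 38.17459 mL/hr
Volume infused = 38.17459 mL/hr × 7.5 hr = 286.3095 mL
Volume remaining = 354 − 286.3095 = 67.69054 mL
Drug remaining = 67.69054 mL × 1254.237 mcg/mL = 84900 mcg = 84.9 mg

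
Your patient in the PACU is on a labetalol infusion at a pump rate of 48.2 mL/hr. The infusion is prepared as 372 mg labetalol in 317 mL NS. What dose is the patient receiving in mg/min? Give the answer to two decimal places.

0.94 mg/min

Concentration = 372 mg ÷ 317 mL = 1.173502 mg/mL
Drug rate = 48.2 mL/hr × 1.173502 mg/mL = 56.56278 mg/hr
56.56278 mg/hr ÷ 60 min/hr = 0.9427129 mg/min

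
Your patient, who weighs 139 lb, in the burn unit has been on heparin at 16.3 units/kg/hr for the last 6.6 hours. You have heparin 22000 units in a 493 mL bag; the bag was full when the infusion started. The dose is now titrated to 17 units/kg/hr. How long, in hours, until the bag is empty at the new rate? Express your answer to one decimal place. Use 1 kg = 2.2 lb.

Initial rate:
Weight = 139 lb ÷ 2.2 lb/kg = 63.18182 kg
Dose = 16.3 units/kg/hr × 63.18182 kg = 1029.864 units/hr
Concentration = 22000 units ÷ 493 mL = 44.62475 units/mL
Rate = 1029.864 units/hr ÷ 44.62475 units/mL = 23.07831 mL/hr
Volume infused so far = 23.07831 mL/hr × 6.6 hr = 152.3168 mL
Volume remaining = 493 − 152.3168 = 340.6832 mL
New rate:
Dose = 17 units/kg/hr × 63.18182 kg = 1074.091 units/hr
Rate = 1074.091 units/hr ÷ 44.62475 units/mL = 24.0694 mL/hr
Time remaining = 340.6832 mL ÷ 24.0694 mL/hr = 14.1542 hr

14.2 hours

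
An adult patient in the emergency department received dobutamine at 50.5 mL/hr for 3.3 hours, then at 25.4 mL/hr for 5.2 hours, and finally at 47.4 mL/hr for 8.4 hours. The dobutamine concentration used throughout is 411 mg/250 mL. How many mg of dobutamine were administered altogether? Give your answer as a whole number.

1146 mg

Concentration = 411 mg ÷ 250 mL = 1.644 mg/mL
Stage 1: 50.5 mL/hr × 3.3 hr = 166.65 mL → 166.65 mL × 1.644 mg/mL = 273.9726 mg
Stage 2: 25.4 mL/hr × 5.2 hr = 132.08 mL → 132.08 mL × 1.644 mg/mL = 217.1395 mg
Stage 3: 47.4 mL/hr × 8.4 hr = 398.16 mL → 398.16 mL × 1.644 mg/mL = 654.575 mg
Total = 273.9726 + 217.1395 + 654.575 = 1145.687 mg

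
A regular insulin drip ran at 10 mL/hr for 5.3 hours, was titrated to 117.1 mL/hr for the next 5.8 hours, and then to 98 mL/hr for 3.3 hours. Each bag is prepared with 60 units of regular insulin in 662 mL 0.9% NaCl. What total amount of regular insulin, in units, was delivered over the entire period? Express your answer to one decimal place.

95.7 units

Concentration = 60 units ÷ 662 mL = 0.09063444 units/mL
Stage 1: 10 mL/hr × 5.3 hr = 53 mL → 53 mL × 0.09063444 units/mL = 4.803625 units
Stage 2: 117.1 mL/hr × 5.8 hr = 679.18 mL → 679.18 mL × 0.09063444 units/mL = 61.5571 units
Stage 3: 98 mL/hr × 3.3 hr = 323.4 mL → 323.4 mL × 0.09063444 units/mL = 29.31118 units
Total = 4.803625 + 61.5571 + 29.31118 = 95.6719 units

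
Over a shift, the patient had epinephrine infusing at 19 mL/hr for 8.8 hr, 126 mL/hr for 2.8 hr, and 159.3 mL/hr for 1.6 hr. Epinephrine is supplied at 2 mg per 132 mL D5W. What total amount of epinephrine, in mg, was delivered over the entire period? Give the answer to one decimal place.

Concentration = 2 mg ÷ 132 mL = 0.01515152 mg/mL
Stage 1: 19 mL/hr × 8.8 hr = 167.2 mL → 167.2 mL × 0.01515152 mg/mL = 2.533333 mg
Stage 2: 126 mL/hr × 2.8 hr = 352.8 mL → 352.8 mL × 0.01515152 mg/mL = 5.345455 mg
Stage 3: 159.3 mL/hr × 1.6 hr = 254.88 mL → 254.88 mL × 0.01515152 mg/mL = 3.861818 mg
Total = 2.533333 + 5.345455 + 3.861818 = 11.74061 mg

11.7 mg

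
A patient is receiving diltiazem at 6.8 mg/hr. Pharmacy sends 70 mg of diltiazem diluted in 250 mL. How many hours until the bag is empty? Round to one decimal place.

10.3 hours

Concentration = 70 mg ÷ 250 mL = 0.28 mg/mL
Rate = 6.8 mg/hr ÷ 0.28 mg/mL = 24.28571 mL/hr
Duration = 250 mL ÷ 24.28571 mL/hr = 10.29412 hr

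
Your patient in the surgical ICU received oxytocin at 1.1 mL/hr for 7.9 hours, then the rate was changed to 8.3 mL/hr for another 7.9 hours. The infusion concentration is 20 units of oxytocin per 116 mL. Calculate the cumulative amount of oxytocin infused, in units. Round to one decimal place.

12.8 units

Concentration = 20 units ÷ 116 mL = 0.1724138 units/mL
Stage 1: 1.1 mL/hr × 7.9 hr = 8.69 mL → 8.69 mL × 0.1724138 units/mL = 1.498276 units
Stage 2: 8.3 mL/hr × 7.9 hr = 65.57 mL → 65.57 mL × 0.1724138 units/mL = 11.30517 units
Total = 1.498276 + 11.30517 = 12.80345 units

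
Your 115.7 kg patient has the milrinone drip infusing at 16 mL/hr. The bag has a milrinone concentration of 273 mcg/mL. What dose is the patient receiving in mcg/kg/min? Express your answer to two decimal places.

0.63 mcg/kg/min

Drug rate = 16 mL/hr × 273 mcg/mL = 4368 mcg/hr
4368 mcg/hr ÷ 60 min/hr = 72.8 mcg/min
72.8 mcg/min ÷ 115.7 kg = 0.6292135 mcg/kg/min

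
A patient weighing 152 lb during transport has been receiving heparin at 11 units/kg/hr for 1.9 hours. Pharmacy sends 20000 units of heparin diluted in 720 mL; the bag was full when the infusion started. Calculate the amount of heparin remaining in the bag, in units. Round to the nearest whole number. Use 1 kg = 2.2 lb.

18556 units

Weight = 152 lb ÷ 2.2 lb/kg = 69.09091 kg
Dose = 11 units/kg/hr × 69.09091 kg = 760 units/hr
Concentration = 20000 units ÷ 720 mL = 27.77778 units/mL
Rate = 760 units/hr ÷ 27.77778 units/mL = 27.36 mL/hr
Volume infused = 27.36 mL/hr × 1.9 hr = 51.984 mL
Volume remaining = 720 − 51.984 = 668.016 mL
Drug remaining = 668.016 mL × 27.77778 units/mL = 18556 units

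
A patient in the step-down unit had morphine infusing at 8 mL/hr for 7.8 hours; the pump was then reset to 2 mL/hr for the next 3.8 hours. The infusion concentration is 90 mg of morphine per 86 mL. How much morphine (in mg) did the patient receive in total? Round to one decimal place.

73.3 mg

Concentration = 90 mg ÷ 86 mL = 1.046512 mg/mL
Stage 1: 8 mL/hr × 7.8 hr = 62.4 mL → 62.4 mL × 1.046512 mg/mL = 65.30233 mg
Stage 2: 2 mL/hr × 3.8 hr = 7.6 mL → 7.6 mL × 1.046512 mg/mL = 7.953488 mg
Total = 65.30233 + 7.953488 = 73.25581 mg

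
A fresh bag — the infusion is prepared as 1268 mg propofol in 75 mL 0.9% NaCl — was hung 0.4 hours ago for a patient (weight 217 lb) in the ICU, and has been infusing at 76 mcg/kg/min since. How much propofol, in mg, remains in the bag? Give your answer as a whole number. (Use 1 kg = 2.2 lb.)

Weight = 217 lb ÷ 2.2 lb/kg = 98.63636 kg
Dose = 76 mcg/kg/min × 98.63636 kg = 7496.364 mcg/min
7496.364 mcg/min × 60 min/hr = 449781.8 mcg/hr
Concentration = 1268 mg ÷ 75 mL = 16.90667 mg/mL = 16906.67 mcg/mL
Rate = 449781.8 mcg/hr ÷ 16906.67 mcg/mL = 26.60381 mL/hr
Volume infused = 26.60381 mL/hr × 0.4 hr = 10.64153 mL
Volume remaining = 75 − 10.64153 = 64.35847 mL
Drug remaining = 64.35847 mL × 16906.67 mcg/mL = 1088087 mcg = 1088.087 mg

1088 mg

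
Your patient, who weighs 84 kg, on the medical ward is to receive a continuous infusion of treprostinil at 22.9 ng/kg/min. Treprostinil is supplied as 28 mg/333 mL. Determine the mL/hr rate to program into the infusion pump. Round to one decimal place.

Dose = 22.9 ng/kg/min × 84 kg = 1923.6 ng/min
1923.6 ng/min × 60 min/hr = 115416 ng/hr
Concentration = 28 mg ÷ 333 mL = 0.08408408 mg/mL = 84084.08 ng/mL
Rate = 115416 ng/hr ÷ 84084.08 ng/mL = 1.372626 mL/hr

1.4 mL/hr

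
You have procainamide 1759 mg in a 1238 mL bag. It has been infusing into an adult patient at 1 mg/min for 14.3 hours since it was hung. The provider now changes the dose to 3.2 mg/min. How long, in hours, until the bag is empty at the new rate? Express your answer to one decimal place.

Initial rate:
1 mg/min × 60 min/hr = 60 mg/hr
Concentration = 1759 mg ÷ 1238 mL = 1.42084 mg/mL
Rate = 60 mg/hr ÷ 1.42084 mg/mL = 42.22854 mL/hr
Volume infused so far = 42.22854 mL/hr × 14.3 hr = 603.8681 mL
Volume remaining = 1238 − 603.8681 = 634.1319 mL
New rate:
3.2 mg/min × 60 min/hr = 192 mg/hr
Rate = 192 mg/hr ÷ 1.42084 mg/mL = 135.1313 mL/hr
Time remaining = 634.1319 mL ÷ 135.1313 mL/hr = 4.692708 hr

4.7 hours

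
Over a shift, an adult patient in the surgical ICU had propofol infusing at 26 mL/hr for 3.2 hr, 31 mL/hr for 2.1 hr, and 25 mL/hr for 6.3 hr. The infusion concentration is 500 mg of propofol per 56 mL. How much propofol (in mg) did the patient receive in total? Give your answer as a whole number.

2730 mg

Concentration = 500 mg ÷ 56 mL = 8.928571 mg/mL
Stage 1: 26 mL/hr × 3.2 hr = 83.2 mL → 83.2 mL × 8.928571 mg/mL = 742.8571 mg
Stage 2: 31 mL/hr × 2.1 hr = 65.1 mL → 65.1 mL × 8.928571 mg/mL = 581.25 mg
Stage 3: 25 mL/hr × 6.3 hr = 157.5 mL → 157.5 mL × 8.928571 mg/mL = 1406.25 mg
Total = 742.8571 + 581.25 + 1406.25 = 2730.357 mg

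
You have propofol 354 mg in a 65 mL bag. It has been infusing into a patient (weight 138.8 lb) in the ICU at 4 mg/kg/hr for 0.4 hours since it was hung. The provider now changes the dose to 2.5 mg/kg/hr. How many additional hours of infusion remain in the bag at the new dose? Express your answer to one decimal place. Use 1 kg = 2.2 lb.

Initial rate:
Weight = 138.8 lb ÷ 2.2 lb/kg = 63.09091 kg
Dose = 4 mg/kg/hr × 63.09091 kg = 252.3636 mg/hr
Concentration = 354 mg ÷ 65 mL = 5.446154 mg/mL
Rate = 252.3636 mg/hr ÷ 5.446154 mg/mL = 46.33796 mL/hr
Volume infused so far = 46.33796 mL/hr × 0.4 hr = 18.53518 mL
Volume remaining = 65 − 18.53518 = 46.46482 mL
New rate:
Dose = 2.5 mg/kg/hr × 63.09091 kg = 157.7273 mg/hr
Rate = 157.7273 mg/hr ÷ 5.446154 mg/mL = 28.96122 mL/hr
Time remaining = 46.46482 mL ÷ 28.96122 mL/hr = 1.60438 hr

1.6 hours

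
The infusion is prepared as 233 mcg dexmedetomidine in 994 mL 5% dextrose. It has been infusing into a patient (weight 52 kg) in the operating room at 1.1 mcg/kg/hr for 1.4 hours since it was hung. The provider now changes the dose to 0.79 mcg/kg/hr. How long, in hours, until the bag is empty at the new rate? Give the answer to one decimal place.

Initial rate:
Dose = 1.1 mcg/kg/hr × 52 kg = 57.2 mcg/hr
Concentration = 233 mcg ÷ 994 mL = 0.2344064 mcg/mL
Rate = 57.2 mcg/hr ÷ 0.2344064 mcg/mL = 244.0206 mL/hr
Volume infused so far = 244.0206 mL/hr × 1.4 hr = 341.6288 mL
Volume remaining = 994 − 341.6288 = 652.3712 mL
New rate:
Dose = 0.79 mcg/kg/hr × 52 kg = 41.08 mcg/hr
Rate = 41.08 mcg/hr ÷ 0.2344064 mcg/mL = 175.2512 mL/hr
Time remaining = 652.3712 mL ÷ 175.2512 mL/hr = 3.722493 hr

3.7 hours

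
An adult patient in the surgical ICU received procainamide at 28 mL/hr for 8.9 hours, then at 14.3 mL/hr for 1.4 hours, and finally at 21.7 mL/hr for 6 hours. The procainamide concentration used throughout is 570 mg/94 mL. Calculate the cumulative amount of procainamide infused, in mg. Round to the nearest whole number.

2422 mg

Concentration = 570 mg ÷ 94 mL = 6.06383 mg/mL
Stage 1: 28 mL/hr × 8.9 hr = 249.2 mL → 249.2 mL × 6.06383 mg/mL = 1511.106 mg
Stage 2: 14.3 mL/hr × 1.4 hr = 20.02 mL → 20.02 mL × 6.06383 mg/mL = 121.3979 mg
Stage 3: 21.7 mL/hr × 6 hr = 130.2 mL → 130.2 mL × 6.06383 mg/mL = 789.5106 mg
Total = 1511.106 + 121.3979 + 789.5106 = 2422.015 mg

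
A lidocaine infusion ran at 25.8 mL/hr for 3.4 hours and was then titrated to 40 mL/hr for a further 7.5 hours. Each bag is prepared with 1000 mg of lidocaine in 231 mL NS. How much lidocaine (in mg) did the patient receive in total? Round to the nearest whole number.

1678 mg

Concentration = 1000 mg ÷ 231 mL = 4.329004 mg/mL
Stage 1: 25.8 mL/hr × 3.4 hr = 87.72 mL → 87.72 mL × 4.329004 mg/mL = 379.7403 mg
Stage 2: 40 mL/hr × 7.5 hr = 300 mL → 300 mL × 4.329004 mg/mL = 1298.701 mg
Total = 379.7403 + 1298.701 = 1678.442 mg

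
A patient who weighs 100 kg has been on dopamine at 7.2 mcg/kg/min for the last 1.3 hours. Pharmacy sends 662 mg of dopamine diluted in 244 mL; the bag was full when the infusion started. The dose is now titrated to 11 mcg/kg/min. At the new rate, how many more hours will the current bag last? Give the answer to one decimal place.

Initial rate:
Dose = 7.2 mcg/kg/min × 100 kg = 720 mcg/min
720 mcg/min × 60 min/hr = 43200 mcg/hr
Concentration = 662 mg ÷ 244 mL = 2.713115 mg/mL = 2713.115 mcg/mL
Rate = 43200 mcg/hr ÷ 2713.115 mcg/mL = 15.92266 mL/hr
Volume infused so far = 15.92266 mL/hr × 1.3 hr = 20.69946 mL
Volume remaining = 244 − 20.69946 = 223.3005 mL
New rate:
Dose = 11 mcg/kg/min × 100 kg = 1100 mcg/min
1100 mcg/min × 60 min/hr = 66000 mcg/hr
Rate = 66000 mcg/hr ÷ 2713.115 mcg/mL = 24.32628 mL/hr
Time remaining = 223.3005 mL ÷ 24.32628 mL/hr = 9.179394 hr

9.2 hours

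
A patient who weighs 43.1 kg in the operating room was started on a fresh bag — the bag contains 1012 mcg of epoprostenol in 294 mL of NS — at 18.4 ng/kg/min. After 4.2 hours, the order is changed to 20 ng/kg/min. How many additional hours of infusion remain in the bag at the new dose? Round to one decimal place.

15.7 hours

Initial rate:
Dose = 18.4 ng/kg/min × 43.1 kg = 793.04 ng/min
793.04 ng/min × 60 min/hr = 47582.4 ng/hr
Concentration = 1012 mcg ÷ 294 mL = 3.442177 mcg/mL = 3442.177 ng/mL
Rate = 47582.4 ng/hr ÷ 3442.177 ng/mL = 13.82335 mL/hr
Volume infused so far = 13.82335 mL/hr × 4.2 hr = 58.05805 mL
Volume remaining = 294 − 58.05805 = 235.9419 mL
New rate:
Dose = 20 ng/kg/min × 43.1 kg = 862 ng/min
862 ng/min × 60 min/hr = 51720 ng/hr
Rate = 51720 ng/hr ÷ 3442.177 ng/mL = 15.02538 mL/hr
Time remaining = 235.9419 mL ÷ 15.02538 mL/hr = 15.7029 hr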